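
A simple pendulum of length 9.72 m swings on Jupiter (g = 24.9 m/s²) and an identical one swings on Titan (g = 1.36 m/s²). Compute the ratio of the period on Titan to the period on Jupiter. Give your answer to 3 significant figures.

4.28

T ∝ 1/√g, so T₂/T₁ = √(g₁/g₂) = √(24.9/1.36) = 4.28.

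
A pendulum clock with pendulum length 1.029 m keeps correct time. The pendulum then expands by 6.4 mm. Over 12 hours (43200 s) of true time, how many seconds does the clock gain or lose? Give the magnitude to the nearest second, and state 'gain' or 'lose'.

T ∝ √L, so T'/T = √(1.03540/1.029) = 1.00310.
In 43200 s of true time the clock registers 43200/1.00310 = 43066.3 s, so it loses 134 s.

lose 134 s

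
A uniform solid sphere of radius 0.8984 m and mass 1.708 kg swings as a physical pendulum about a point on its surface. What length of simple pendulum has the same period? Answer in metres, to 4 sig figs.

The equivalent simple-pendulum length is L_eq = I/(md), where I is about the pivot and d = 0.89840 m.
I_cm = (2/5)mR² = 0.55143 kg·m², so I = I_cm + md² = 0.55143 + 1.3786 = 1.9300 kg·m².
L_eq = 1.9300/(1.708 × 0.89840) = 1.258 m.

1.258 m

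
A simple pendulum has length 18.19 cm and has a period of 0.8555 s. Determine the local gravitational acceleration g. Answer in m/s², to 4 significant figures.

9.812 m/s²

From T = 2π√(L/g), g = 4π²L/T² = 4π² × 0.1819/0.85550² = 9.812 m/s².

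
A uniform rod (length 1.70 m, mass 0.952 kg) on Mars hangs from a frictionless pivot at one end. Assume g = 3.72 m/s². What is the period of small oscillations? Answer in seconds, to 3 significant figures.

3.47 s

For a physical pendulum T = 2π√(I/(mgd)), with d = 0.8500 m from pivot to centre of mass.
I_cm = mL²/12 = 0.952 × 1.70²/12 = 0.2293 kg·m²; I = I_cm + md² = 0.2293 + 0.952 × 0.8500² = 0.9171 kg·m².
T = 2π√(0.9171/(0.952 × 3.72 × 0.8500)) = 3.47 s.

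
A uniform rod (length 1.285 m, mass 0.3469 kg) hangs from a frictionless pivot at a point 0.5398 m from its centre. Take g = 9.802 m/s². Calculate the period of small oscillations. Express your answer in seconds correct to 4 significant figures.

1.789 s

For a physical pendulum T = 2π√(I/(mgd)), with d = 0.53980 m from pivot to centre of mass.
I_cm = mL²/12 = 0.3469 × 1.285²/12 = 0.047734 kg·m²; I = I_cm + md² = 0.047734 + 0.3469 × 0.53980² = 0.14882 kg·m².
T = 2π√(0.14882/(0.3469 × 9.802 × 0.53980)) = 1.789 s.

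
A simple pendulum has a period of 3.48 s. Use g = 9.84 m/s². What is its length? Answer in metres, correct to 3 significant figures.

3.02 m

From T = 2π√(L/g), L = gT²/(4π²) = 9.84 × 3.480²/(4π²) = 3.02 m.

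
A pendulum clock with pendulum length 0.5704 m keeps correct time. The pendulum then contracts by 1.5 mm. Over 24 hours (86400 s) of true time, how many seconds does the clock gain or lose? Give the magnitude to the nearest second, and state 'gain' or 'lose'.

T ∝ √L, so T'/T = √(0.56890/0.5704) = 0.998684.
In 86400 s of true time the clock registers 86400/0.998684 = 86513.8 s, so it gains 114 s.

gain 114 s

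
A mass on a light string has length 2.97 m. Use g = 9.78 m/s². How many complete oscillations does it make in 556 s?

160

T = 2π√(L/g) = 2π√(2.97/9.78) = 3.462 s.
Number of complete oscillations = ⌊556/3.462⌋ = ⌊160.6⌋ = 160.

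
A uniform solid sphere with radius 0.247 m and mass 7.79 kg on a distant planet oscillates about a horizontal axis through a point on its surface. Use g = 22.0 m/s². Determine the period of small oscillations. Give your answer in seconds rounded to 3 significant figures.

I_cm = (2/5)mr² = 0.1901 kg·m². The pivot is at distance d = 0.247 m from the centre of mass.
By the parallel-axis theorem, I = I_cm + md² = 0.1901 + 0.4753 = 0.6654 kg·m².
T = 2π√(I/(mgd)) = 2π√(0.6654/(7.79 × 22.0 × 0.247)) = 0.788 s.

0.788 s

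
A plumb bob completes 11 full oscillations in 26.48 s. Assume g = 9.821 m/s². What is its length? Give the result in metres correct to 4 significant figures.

1.442 m

T = 26.48/11 = 2.4073 s.
From T = 2π√(L/g), L = gT²/(4π²) = 9.821 × 2.4073²/(4π²) = 1.442 m.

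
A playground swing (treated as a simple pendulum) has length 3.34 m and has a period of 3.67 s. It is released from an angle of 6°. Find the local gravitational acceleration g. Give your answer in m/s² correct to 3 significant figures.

9.79 m/s²

From T = 2π√(L/g), g = 4π²L/T² = 4π² × 3.34/3.670² = 9.79 m/s².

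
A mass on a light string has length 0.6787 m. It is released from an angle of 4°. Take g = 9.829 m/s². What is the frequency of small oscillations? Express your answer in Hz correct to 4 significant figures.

0.6057 Hz

T = 2π√(L/g) = 2π√(0.6787/9.829) = 1.6511 s, so f = 1/T = 0.6057 Hz.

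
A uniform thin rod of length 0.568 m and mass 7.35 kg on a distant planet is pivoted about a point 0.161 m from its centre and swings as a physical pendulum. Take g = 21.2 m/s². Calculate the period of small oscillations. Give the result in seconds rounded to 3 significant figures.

0.782 s

For a physical pendulum T = 2π√(I/(mgd)), with d = 0.1610 m from pivot to centre of mass.
I_cm = mL²/12 = 7.35 × 0.568²/12 = 0.1976 kg·m²; I = I_cm + md² = 0.1976 + 7.35 × 0.1610² = 0.3881 kg·m².
T = 2π√(0.3881/(7.35 × 21.2 × 0.1610)) = 0.782 s.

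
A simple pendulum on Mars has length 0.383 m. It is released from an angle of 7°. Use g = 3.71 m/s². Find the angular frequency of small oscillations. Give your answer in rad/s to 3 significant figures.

ω = √(g/L) = √(3.71/0.383) = 3.11 rad/s.

3.11 rad/s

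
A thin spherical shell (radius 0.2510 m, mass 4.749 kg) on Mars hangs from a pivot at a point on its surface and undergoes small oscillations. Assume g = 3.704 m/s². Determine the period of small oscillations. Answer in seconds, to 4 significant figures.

2.112 s

I_cm = (2/3)mr² = 0.19946 kg·m². The pivot is at distance d = 0.2510 m from the centre of mass.
By the parallel-axis theorem, I = I_cm + md² = 0.19946 + 0.29919 = 0.49865 kg·m².
T = 2π√(I/(mgd)) = 2π√(0.49865/(4.749 × 3.704 × 0.2510)) = 2.112 s.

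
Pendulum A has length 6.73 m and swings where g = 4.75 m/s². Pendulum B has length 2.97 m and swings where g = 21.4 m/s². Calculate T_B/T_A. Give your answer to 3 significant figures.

T = 2π√(L/g), so T_B/T_A = √((L_B/g_B)/(L_A/g_A)) = √((2.97/21.4)/(6.73/4.75)) = 0.313.

0.313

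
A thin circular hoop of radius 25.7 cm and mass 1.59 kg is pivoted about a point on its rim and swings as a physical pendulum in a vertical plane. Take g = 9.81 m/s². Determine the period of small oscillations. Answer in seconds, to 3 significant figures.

1.44 s

I_cm = mr² = 0.1050 kg·m². The pivot is at distance d = 0.257 m from the centre of mass.
By the parallel-axis theorem, I = I_cm + md² = 0.1050 + 0.1050 = 0.2100 kg·m².
T = 2π√(I/(mgd)) = 2π√(0.2100/(1.59 × 9.81 × 0.257)) = 1.44 s.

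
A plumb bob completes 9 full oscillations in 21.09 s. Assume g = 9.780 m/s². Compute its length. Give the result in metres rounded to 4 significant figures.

1.360 m

T = 21.09/9 = 2.3433 s.
From T = 2π√(L/g), L = gT²/(4π²) = 9.780 × 2.3433²/(4π²) = 1.360 m.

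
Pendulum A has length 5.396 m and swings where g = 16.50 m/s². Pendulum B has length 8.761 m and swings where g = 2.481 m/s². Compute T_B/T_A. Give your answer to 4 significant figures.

3.286

T = 2π√(L/g), so T_B/T_A = √((L_B/g_B)/(L_A/g_A)) = √((8.761/2.481)/(5.396/16.50)) = 3.286.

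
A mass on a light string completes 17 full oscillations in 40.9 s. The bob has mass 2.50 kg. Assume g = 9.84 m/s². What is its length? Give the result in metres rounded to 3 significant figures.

T = 40.9/17 = 2.406 s.
From T = 2π√(L/g), L = gT²/(4π²) = 9.84 × 2.406²/(4π²) = 1.44 m.

1.44 m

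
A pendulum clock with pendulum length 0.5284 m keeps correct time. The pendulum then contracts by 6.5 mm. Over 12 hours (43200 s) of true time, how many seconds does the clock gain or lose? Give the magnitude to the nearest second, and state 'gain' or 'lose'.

T ∝ √L, so T'/T = √(0.52190/0.5284) = 0.993830.
In 43200 s of true time the clock registers 43200/0.993830 = 43468.2 s, so it gains 268 s.

gain 268 s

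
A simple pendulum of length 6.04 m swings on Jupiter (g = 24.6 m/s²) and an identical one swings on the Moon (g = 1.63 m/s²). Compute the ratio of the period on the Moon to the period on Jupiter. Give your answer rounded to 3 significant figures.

3.88

T ∝ 1/√g, so T₂/T₁ = √(g₁/g₂) = √(24.6/1.63) = 3.88.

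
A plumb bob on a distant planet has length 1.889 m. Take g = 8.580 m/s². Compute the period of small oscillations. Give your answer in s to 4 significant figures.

2.948 s

T = 2π√(L/g) = 2π√(1.889/8.580) = 2π × 0.46922 = 2.948 s.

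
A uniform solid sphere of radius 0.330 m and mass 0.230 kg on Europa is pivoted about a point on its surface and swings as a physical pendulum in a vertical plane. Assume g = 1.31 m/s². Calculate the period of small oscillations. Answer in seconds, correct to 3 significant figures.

I_cm = (2/5)mr² = 0.01002 kg·m². The pivot is at distance d = 0.330 m from the centre of mass.
By the parallel-axis theorem, I = I_cm + md² = 0.01002 + 0.02505 = 0.03507 kg·m².
T = 2π√(I/(mgd)) = 2π√(0.03507/(0.230 × 1.31 × 0.330)) = 3.73 s.

3.73 s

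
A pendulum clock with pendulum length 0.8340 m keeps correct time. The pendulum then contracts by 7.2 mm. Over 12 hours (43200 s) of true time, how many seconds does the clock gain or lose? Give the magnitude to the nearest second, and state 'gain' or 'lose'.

gain 188 s

T ∝ √L, so T'/T = √(0.82680/0.8340) = 0.995674.
In 43200 s of true time the clock registers 43200/0.995674 = 43387.7 s, so it gains 188 s.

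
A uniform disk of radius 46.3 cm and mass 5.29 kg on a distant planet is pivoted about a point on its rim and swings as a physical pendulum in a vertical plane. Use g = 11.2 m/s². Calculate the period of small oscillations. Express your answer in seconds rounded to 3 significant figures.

I_cm = ½mr² = 0.5670 kg·m². The pivot is at distance d = 0.463 m from the centre of mass.
By the parallel-axis theorem, I = I_cm + md² = 0.5670 + 1.134 = 1.701 kg·m².
T = 2π√(I/(mgd)) = 2π√(1.701/(5.29 × 11.2 × 0.463)) = 1.56 s.

1.56 s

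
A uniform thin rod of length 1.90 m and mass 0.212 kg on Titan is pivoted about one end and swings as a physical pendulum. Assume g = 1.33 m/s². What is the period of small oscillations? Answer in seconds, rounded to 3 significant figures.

6.13 s

For a physical pendulum T = 2π√(I/(mgd)), with d = 0.9500 m from pivot to centre of mass.
I_cm = mL²/12 = 0.212 × 1.90²/12 = 0.06378 kg·m²; I = I_cm + md² = 0.06378 + 0.212 × 0.9500² = 0.2551 kg·m².
T = 2π√(0.2551/(0.212 × 1.33 × 0.9500)) = 6.13 s.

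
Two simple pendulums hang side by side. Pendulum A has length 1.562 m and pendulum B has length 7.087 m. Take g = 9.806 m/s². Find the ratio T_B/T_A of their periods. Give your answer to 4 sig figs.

T ∝ √L, so T_B/T_A = √(L_B/L_A) = √(7.087/1.562) = 2.130.

2.130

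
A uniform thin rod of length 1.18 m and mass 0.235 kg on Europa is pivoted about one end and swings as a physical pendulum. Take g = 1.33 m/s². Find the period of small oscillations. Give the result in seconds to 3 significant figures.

For a physical pendulum T = 2π√(I/(mgd)), with d = 0.5900 m from pivot to centre of mass.
I_cm = mL²/12 = 0.235 × 1.18²/12 = 0.02727 kg·m²; I = I_cm + md² = 0.02727 + 0.235 × 0.5900² = 0.1091 kg·m².
T = 2π√(0.1091/(0.235 × 1.33 × 0.5900)) = 4.83 s.

4.83 s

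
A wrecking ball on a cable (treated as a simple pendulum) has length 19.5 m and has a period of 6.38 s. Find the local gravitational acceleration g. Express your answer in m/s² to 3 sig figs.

18.9 m/s²

From T = 2π√(L/g), g = 4π²L/T² = 4π² × 19.5/6.380² = 18.9 m/s².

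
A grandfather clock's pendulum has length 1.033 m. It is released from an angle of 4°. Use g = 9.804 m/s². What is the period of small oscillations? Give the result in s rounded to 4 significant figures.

T = 2π√(L/g) = 2π√(1.033/9.804) = 2π × 0.32460 = 2.040 s.

2.040 s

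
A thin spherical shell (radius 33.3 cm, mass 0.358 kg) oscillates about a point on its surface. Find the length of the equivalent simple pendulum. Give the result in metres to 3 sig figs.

0.555 m

The equivalent simple-pendulum length is L_eq = I/(md), where I is about the pivot and d = 0.3330 m.
I_cm = (2/3)mR² = 0.02647 kg·m², so I = I_cm + md² = 0.02647 + 0.03970 = 0.06616 kg·m².
L_eq = 0.06616/(0.358 × 0.3330) = 0.555 m.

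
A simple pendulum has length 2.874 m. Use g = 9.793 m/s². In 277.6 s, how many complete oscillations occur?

81

T = 2π√(L/g) = 2π√(2.874/9.793) = 3.4038 s.
Number of complete oscillations = ⌊277.6/3.4038⌋ = ⌊81.556⌋ = 81.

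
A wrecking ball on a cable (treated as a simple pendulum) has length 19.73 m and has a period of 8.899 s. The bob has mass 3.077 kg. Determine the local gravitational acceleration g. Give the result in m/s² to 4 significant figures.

9.836 m/s²

From T = 2π√(L/g), g = 4π²L/T² = 4π² × 19.73/8.8990² = 9.836 m/s².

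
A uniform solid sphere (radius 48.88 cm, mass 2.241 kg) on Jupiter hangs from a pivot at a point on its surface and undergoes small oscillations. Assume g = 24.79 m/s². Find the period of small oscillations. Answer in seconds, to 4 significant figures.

1.044 s

I_cm = (2/5)mr² = 0.21417 kg·m². The pivot is at distance d = 0.4888 m from the centre of mass.
By the parallel-axis theorem, I = I_cm + md² = 0.21417 + 0.53543 = 0.74960 kg·m².
T = 2π√(I/(mgd)) = 2π√(0.74960/(2.241 × 24.79 × 0.4888)) = 1.044 s.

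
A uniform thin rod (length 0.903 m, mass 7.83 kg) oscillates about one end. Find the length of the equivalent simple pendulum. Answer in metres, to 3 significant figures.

0.602 m

The equivalent simple-pendulum length is L_eq = I/(md), where I is about the pivot and d = 0.4515 m.
I_cm = (1/12)mL² = 0.5321 kg·m², so I = I_cm + md² = 0.5321 + 1.596 = 2.128 kg·m².
L_eq = 2.128/(7.83 × 0.4515) = 0.602 m.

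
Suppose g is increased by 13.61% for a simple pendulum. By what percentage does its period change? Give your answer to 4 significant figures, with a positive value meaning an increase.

T ∝ 1/√g, so T'/T = 1/√(1.1361) = 0.93819.
Percentage change in T = (0.93819 − 1) × 100% = -6.181%.

-6.181%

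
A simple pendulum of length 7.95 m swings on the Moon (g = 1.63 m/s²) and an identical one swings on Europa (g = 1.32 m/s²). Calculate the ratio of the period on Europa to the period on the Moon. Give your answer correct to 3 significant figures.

1.11

T ∝ 1/√g, so T₂/T₁ = √(g₁/g₂) = √(1.63/1.32) = 1.11.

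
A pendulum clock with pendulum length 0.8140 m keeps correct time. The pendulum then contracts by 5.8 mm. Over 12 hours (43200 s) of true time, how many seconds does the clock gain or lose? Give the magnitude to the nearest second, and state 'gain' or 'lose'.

gain 155 s

T ∝ √L, so T'/T = √(0.80820/0.8140) = 0.996431.
In 43200 s of true time the clock registers 43200/0.996431 = 43354.7 s, so it gains 155 s.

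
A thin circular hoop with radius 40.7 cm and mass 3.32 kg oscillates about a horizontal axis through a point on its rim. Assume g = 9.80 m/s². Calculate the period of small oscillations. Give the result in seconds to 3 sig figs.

1.81 s

I_cm = mr² = 0.5500 kg·m². The pivot is at distance d = 0.407 m from the centre of mass.
By the parallel-axis theorem, I = I_cm + md² = 0.5500 + 0.5500 = 1.100 kg·m².
T = 2π√(I/(mgd)) = 2π√(1.100/(3.32 × 9.80 × 0.407)) = 1.81 s.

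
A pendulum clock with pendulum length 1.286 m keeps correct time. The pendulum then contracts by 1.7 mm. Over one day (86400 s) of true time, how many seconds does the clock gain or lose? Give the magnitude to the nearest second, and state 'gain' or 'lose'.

gain 57 s

T ∝ √L, so T'/T = √(1.28430/1.286) = 0.999339.
In 86400 s of true time the clock registers 86400/0.999339 = 86457.2 s, so it gains 57 s.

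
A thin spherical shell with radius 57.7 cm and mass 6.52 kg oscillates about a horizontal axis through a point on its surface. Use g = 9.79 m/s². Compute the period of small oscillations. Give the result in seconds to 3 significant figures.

I_cm = (2/3)mr² = 1.447 kg·m². The pivot is at distance d = 0.577 m from the centre of mass.
By the parallel-axis theorem, I = I_cm + md² = 1.447 + 2.171 = 3.618 kg·m².
T = 2π√(I/(mgd)) = 2π√(3.618/(6.52 × 9.79 × 0.577)) = 1.97 s.

1.97 s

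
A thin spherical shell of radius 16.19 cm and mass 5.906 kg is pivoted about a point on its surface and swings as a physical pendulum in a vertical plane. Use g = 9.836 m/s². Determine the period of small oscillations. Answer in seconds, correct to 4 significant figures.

I_cm = (2/3)mr² = 0.10320 kg·m². The pivot is at distance d = 0.1619 m from the centre of mass.
By the parallel-axis theorem, I = I_cm + md² = 0.10320 + 0.15481 = 0.25801 kg·m².
T = 2π√(I/(mgd)) = 2π√(0.25801/(5.906 × 9.836 × 0.1619)) = 1.041 s.

1.041 s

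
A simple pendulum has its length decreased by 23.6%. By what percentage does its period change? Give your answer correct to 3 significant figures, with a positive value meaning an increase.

-12.6%

T ∝ √L, so T'/T = √(0.7640) = 0.8741.
Percentage change in T = (0.8741 − 1) × 100% = -12.6%.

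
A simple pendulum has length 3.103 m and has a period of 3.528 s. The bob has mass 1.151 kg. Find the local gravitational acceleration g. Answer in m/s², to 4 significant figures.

From T = 2π√(L/g), g = 4π²L/T² = 4π² × 3.103/3.5280² = 9.842 m/s².

9.842 m/s²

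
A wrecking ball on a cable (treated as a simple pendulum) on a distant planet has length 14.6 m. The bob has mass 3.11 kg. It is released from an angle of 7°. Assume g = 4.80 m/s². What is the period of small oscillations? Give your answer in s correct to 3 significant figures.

11.0 s

T = 2π√(L/g) = 2π√(14.6/4.80) = 2π × 1.744 = 11.0 s.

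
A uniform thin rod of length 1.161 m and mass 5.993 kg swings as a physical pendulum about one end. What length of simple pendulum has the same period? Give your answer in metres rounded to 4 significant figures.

The equivalent simple-pendulum length is L_eq = I/(md), where I is about the pivot and d = 0.58050 m.
I_cm = (1/12)mL² = 0.67317 kg·m², so I = I_cm + md² = 0.67317 + 2.0195 = 2.6927 kg·m².
L_eq = 2.6927/(5.993 × 0.58050) = 0.7740 m.

0.7740 m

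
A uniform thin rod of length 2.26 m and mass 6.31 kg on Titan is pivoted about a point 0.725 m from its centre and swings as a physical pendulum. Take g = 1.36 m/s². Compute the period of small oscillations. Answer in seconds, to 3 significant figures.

For a physical pendulum T = 2π√(I/(mgd)), with d = 0.7250 m from pivot to centre of mass.
I_cm = mL²/12 = 6.31 × 2.26²/12 = 2.686 kg·m²; I = I_cm + md² = 2.686 + 6.31 × 0.7250² = 6.002 kg·m².
T = 2π√(6.002/(6.31 × 1.36 × 0.7250)) = 6.17 s.

6.17 s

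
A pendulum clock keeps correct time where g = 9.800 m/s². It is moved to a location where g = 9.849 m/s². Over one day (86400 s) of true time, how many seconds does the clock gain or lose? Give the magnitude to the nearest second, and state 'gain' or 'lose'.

gain 216 s

The clock's period scales as T ∝ 1/√g, so T'/T = √(9.800/9.849) = 0.997509.
In 86400 s of true time the clock registers 86400/0.997509 = 86615.7 s, so it gains 216 s.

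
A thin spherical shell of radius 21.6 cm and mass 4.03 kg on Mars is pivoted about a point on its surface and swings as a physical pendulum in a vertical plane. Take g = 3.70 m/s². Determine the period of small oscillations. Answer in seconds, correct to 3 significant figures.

I_cm = (2/3)mr² = 0.1253 kg·m². The pivot is at distance d = 0.216 m from the centre of mass.
By the parallel-axis theorem, I = I_cm + md² = 0.1253 + 0.1880 = 0.3134 kg·m².
T = 2π√(I/(mgd)) = 2π√(0.3134/(4.03 × 3.70 × 0.216)) = 1.96 s.

1.96 s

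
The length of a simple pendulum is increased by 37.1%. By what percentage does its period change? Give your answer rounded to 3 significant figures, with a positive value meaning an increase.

T ∝ √L, so T'/T = √(1.371) = 1.171.
Percentage change in T = (1.171 − 1) × 100% = 17.1%.

17.1%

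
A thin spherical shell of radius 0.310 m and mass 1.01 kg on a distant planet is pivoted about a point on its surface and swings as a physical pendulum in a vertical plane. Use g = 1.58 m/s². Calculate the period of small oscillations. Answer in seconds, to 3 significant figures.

I_cm = (2/3)mr² = 0.06471 kg·m². The pivot is at distance d = 0.310 m from the centre of mass.
By the parallel-axis theorem, I = I_cm + md² = 0.06471 + 0.09706 = 0.1618 kg·m².
T = 2π√(I/(mgd)) = 2π√(0.1618/(1.01 × 1.58 × 0.310)) = 3.59 s.

3.59 s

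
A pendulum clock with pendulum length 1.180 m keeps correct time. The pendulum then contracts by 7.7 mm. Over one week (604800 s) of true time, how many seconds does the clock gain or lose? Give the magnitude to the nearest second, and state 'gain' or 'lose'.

gain 1983 s

T ∝ √L, so T'/T = √(1.17230/1.180) = 0.996732.
In 604800 s of true time the clock registers 604800/0.996732 = 606783.0 s, so it gains 1983 s.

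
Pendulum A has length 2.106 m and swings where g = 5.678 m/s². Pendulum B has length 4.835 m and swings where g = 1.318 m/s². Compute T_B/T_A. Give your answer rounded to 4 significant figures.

3.145

T = 2π√(L/g), so T_B/T_A = √((L_B/g_B)/(L_A/g_A)) = √((4.835/1.318)/(2.106/5.678)) = 3.145.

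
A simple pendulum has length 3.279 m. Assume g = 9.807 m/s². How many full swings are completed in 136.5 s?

T = 2π√(L/g) = 2π√(3.279/9.807) = 3.6331 s.
Number of complete oscillations = ⌊136.5/3.6331⌋ = ⌊37.571⌋ = 37.

37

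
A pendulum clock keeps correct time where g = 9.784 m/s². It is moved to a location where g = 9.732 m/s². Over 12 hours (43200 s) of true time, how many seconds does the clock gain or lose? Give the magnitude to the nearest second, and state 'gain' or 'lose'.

The clock's period scales as T ∝ 1/√g, so T'/T = √(9.784/9.732) = 1.00267.
In 43200 s of true time the clock registers 43200/1.00267 = 43085.0 s, so it loses 115 s.

lose 115 s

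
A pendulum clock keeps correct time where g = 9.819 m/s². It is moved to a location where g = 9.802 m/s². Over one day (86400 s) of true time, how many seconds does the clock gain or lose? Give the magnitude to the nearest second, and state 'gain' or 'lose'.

lose 75 s

The clock's period scales as T ∝ 1/√g, so T'/T = √(9.819/9.802) = 1.00087.
In 86400 s of true time the clock registers 86400/1.00087 = 86325.2 s, so it loses 75 s.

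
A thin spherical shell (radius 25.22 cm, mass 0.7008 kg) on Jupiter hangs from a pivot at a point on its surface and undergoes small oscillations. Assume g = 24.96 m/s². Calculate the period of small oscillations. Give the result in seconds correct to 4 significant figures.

I_cm = (2/3)mr² = 0.029716 kg·m². The pivot is at distance d = 0.2522 m from the centre of mass.
By the parallel-axis theorem, I = I_cm + md² = 0.029716 + 0.044574 = 0.074290 kg·m².
T = 2π√(I/(mgd)) = 2π√(0.074290/(0.7008 × 24.96 × 0.2522)) = 0.8154 s.

0.8154 s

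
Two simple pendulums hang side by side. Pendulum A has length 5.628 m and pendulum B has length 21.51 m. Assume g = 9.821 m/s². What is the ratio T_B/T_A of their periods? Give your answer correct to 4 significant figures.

1.955

T ∝ √L, so T_B/T_A = √(L_B/L_A) = √(21.51/5.628) = 1.955.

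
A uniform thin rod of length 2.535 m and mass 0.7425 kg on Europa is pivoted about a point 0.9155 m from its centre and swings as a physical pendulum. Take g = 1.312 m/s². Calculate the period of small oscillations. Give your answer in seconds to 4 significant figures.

For a physical pendulum T = 2π√(I/(mgd)), with d = 0.91550 m from pivot to centre of mass.
I_cm = mL²/12 = 0.7425 × 2.535²/12 = 0.39762 kg·m²; I = I_cm + md² = 0.39762 + 0.7425 × 0.91550² = 1.0199 kg·m².
T = 2π√(1.0199/(0.7425 × 1.312 × 0.91550)) = 6.719 s.

6.719 s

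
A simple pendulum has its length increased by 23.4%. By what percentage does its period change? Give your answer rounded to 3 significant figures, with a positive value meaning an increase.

T ∝ √L, so T'/T = √(1.234) = 1.111.
Percentage change in T = (1.111 − 1) × 100% = 11.1%.

11.1%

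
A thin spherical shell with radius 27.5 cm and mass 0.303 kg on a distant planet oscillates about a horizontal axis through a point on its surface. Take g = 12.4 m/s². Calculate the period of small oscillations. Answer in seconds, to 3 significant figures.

1.21 s

I_cm = (2/3)mr² = 0.01528 kg·m². The pivot is at distance d = 0.275 m from the centre of mass.
By the parallel-axis theorem, I = I_cm + md² = 0.01528 + 0.02291 = 0.03819 kg·m².
T = 2π√(I/(mgd)) = 2π√(0.03819/(0.303 × 12.4 × 0.275)) = 1.21 s.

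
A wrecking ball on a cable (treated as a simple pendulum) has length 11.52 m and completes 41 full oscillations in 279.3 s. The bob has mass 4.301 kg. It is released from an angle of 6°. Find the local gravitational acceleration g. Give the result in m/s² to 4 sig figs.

T = 279.3/41 = 6.8122 s.
From T = 2π√(L/g), g = 4π²L/T² = 4π² × 11.52/6.8122² = 9.800 m/s².

9.800 m/s²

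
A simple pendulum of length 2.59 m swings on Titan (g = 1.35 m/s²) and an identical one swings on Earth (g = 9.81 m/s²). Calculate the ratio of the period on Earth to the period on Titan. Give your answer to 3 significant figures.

0.371

T ∝ 1/√g, so T₂/T₁ = √(g₁/g₂) = √(1.35/9.81) = 0.371.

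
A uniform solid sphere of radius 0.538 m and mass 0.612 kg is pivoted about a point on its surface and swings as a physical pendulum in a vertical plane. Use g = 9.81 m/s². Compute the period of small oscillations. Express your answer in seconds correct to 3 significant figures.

1.74 s

I_cm = (2/5)mr² = 0.07086 kg·m². The pivot is at distance d = 0.538 m from the centre of mass.
By the parallel-axis theorem, I = I_cm + md² = 0.07086 + 0.1771 = 0.2480 kg·m².
T = 2π√(I/(mgd)) = 2π√(0.2480/(0.612 × 9.81 × 0.538)) = 1.74 s.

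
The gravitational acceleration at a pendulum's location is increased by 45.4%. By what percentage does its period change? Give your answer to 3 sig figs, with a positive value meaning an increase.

-17.1%

T ∝ 1/√g, so T'/T = 1/√(1.454) = 0.8293.
Percentage change in T = (0.8293 − 1) × 100% = -17.1%.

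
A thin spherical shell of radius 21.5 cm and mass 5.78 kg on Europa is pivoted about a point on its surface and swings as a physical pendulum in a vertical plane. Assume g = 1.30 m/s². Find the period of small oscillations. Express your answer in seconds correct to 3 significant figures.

I_cm = (2/3)mr² = 0.1781 kg·m². The pivot is at distance d = 0.215 m from the centre of mass.
By the parallel-axis theorem, I = I_cm + md² = 0.1781 + 0.2672 = 0.4453 kg·m².
T = 2π√(I/(mgd)) = 2π√(0.4453/(5.78 × 1.30 × 0.215)) = 3.30 s.

3.30 s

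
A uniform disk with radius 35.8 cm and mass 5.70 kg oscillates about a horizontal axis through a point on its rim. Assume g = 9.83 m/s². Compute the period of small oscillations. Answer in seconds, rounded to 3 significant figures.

1.47 s

I_cm = ½mr² = 0.3653 kg·m². The pivot is at distance d = 0.358 m from the centre of mass.
By the parallel-axis theorem, I = I_cm + md² = 0.3653 + 0.7305 = 1.096 kg·m².
T = 2π√(I/(mgd)) = 2π√(1.096/(5.70 × 9.83 × 0.358)) = 1.47 s.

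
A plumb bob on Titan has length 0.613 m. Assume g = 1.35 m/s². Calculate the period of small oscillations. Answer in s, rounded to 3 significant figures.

4.23 s

T = 2π√(L/g) = 2π√(0.613/1.35) = 2π × 0.6739 = 4.23 s.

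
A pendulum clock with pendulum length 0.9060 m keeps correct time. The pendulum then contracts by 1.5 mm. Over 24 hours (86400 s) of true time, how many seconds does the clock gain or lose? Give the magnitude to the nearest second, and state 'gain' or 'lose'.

gain 72 s

T ∝ √L, so T'/T = √(0.90450/0.9060) = 0.999172.
In 86400 s of true time the clock registers 86400/0.999172 = 86471.6 s, so it gains 72 s.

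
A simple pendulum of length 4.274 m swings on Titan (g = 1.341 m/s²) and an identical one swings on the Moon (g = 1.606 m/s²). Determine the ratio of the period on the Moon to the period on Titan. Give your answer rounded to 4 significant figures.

T ∝ 1/√g, so T₂/T₁ = √(g₁/g₂) = √(1.341/1.606) = 0.9138.

0.9138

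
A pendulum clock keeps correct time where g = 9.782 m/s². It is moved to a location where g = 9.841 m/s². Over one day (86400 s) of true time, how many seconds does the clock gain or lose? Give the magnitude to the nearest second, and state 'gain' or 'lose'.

gain 260 s

The clock's period scales as T ∝ 1/√g, so T'/T = √(9.782/9.841) = 0.996998.
In 86400 s of true time the clock registers 86400/0.996998 = 86660.2 s, so it gains 260 s.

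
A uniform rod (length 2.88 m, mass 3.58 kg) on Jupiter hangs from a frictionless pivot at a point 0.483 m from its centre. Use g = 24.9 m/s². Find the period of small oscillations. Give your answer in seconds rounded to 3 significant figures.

1.74 s

For a physical pendulum T = 2π√(I/(mgd)), with d = 0.4830 m from pivot to centre of mass.
I_cm = mL²/12 = 3.58 × 2.88²/12 = 2.474 kg·m²; I = I_cm + md² = 2.474 + 3.58 × 0.4830² = 3.310 kg·m².
T = 2π√(3.310/(3.58 × 24.9 × 0.4830)) = 1.74 s.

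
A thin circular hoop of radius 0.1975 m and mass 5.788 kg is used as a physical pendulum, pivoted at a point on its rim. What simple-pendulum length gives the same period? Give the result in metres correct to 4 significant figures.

The equivalent simple-pendulum length is L_eq = I/(md), where I is about the pivot and d = 0.19750 m.
I_cm = mR² = 0.22577 kg·m², so I = I_cm + md² = 0.22577 + 0.22577 = 0.45154 kg·m².
L_eq = 0.45154/(5.788 × 0.19750) = 0.3950 m.

0.3950 m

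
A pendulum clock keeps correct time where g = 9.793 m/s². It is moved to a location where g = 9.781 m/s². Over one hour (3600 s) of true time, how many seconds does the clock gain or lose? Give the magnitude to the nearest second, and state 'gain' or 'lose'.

lose 2 s

The clock's period scales as T ∝ 1/√g, so T'/T = √(9.793/9.781) = 1.00061.
In 3600 s of true time the clock registers 3600/1.00061 = 3597.8 s, so it loses 2 s.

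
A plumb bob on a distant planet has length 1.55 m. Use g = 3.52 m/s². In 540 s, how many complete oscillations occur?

T = 2π√(L/g) = 2π√(1.55/3.52) = 4.169 s.
Number of complete oscillations = ⌊540/4.169⌋ = ⌊129.5⌋ = 129.

129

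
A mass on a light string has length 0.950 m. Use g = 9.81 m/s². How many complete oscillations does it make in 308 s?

157

T = 2π√(L/g) = 2π√(0.950/9.81) = 1.955 s.
Number of complete oscillations = ⌊308/1.955⌋ = ⌊157.5⌋ = 157.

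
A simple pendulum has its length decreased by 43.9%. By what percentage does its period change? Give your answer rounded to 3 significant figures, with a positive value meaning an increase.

-25.1%

T ∝ √L, so T'/T = √(0.5610) = 0.7490.
Percentage change in T = (0.7490 − 1) × 100% = -25.1%.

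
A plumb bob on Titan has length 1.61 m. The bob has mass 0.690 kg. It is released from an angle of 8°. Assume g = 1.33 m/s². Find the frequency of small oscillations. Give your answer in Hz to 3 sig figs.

0.145 Hz

T = 2π√(L/g) = 2π√(1.61/1.33) = 6.913 s, so f = 1/T = 0.145 Hz.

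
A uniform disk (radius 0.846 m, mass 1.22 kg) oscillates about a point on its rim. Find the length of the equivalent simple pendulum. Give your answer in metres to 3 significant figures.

The equivalent simple-pendulum length is L_eq = I/(md), where I is about the pivot and d = 0.8460 m.
I_cm = ½mR² = 0.4366 kg·m², so I = I_cm + md² = 0.4366 + 0.8732 = 1.310 kg·m².
L_eq = 1.310/(1.22 × 0.8460) = 1.27 m.

1.27 m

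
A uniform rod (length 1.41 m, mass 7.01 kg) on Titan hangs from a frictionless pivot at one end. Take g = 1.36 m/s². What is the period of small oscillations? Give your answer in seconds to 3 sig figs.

For a physical pendulum T = 2π√(I/(mgd)), with d = 0.7050 m from pivot to centre of mass.
I_cm = mL²/12 = 7.01 × 1.41²/12 = 1.161 kg·m²; I = I_cm + md² = 1.161 + 7.01 × 0.7050² = 4.646 kg·m².
T = 2π√(4.646/(7.01 × 1.36 × 0.7050)) = 5.22 s.

5.22 s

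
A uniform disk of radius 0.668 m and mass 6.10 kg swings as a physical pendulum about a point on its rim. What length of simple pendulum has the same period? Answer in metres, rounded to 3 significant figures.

The equivalent simple-pendulum length is L_eq = I/(md), where I is about the pivot and d = 0.6680 m.
I_cm = ½mR² = 1.361 kg·m², so I = I_cm + md² = 1.361 + 2.722 = 4.083 kg·m².
L_eq = 4.083/(6.10 × 0.6680) = 1.00 m.

1.00 m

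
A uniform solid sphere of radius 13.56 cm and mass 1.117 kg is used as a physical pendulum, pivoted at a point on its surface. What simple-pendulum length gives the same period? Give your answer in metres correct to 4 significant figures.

The equivalent simple-pendulum length is L_eq = I/(md), where I is about the pivot and d = 0.13560 m.
I_cm = (2/5)mR² = 0.0082155 kg·m², so I = I_cm + md² = 0.0082155 + 0.020539 = 0.028754 kg·m².
L_eq = 0.028754/(1.117 × 0.13560) = 0.1898 m.

0.1898 m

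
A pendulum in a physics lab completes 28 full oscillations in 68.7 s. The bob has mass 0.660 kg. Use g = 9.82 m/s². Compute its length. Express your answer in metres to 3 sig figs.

1.50 m

T = 68.7/28 = 2.454 s.
From T = 2π√(L/g), L = gT²/(4π²) = 9.82 × 2.454²/(4π²) = 1.50 m.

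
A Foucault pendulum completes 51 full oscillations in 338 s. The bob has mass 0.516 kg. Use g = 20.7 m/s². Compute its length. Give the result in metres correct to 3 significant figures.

23.0 m

T = 338/51 = 6.627 s.
From T = 2π√(L/g), L = gT²/(4π²) = 20.7 × 6.627²/(4π²) = 23.0 m.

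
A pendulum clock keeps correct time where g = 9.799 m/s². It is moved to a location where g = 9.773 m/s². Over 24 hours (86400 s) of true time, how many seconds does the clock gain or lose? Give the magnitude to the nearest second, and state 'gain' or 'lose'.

lose 115 s

The clock's period scales as T ∝ 1/√g, so T'/T = √(9.799/9.773) = 1.00133.
In 86400 s of true time the clock registers 86400/1.00133 = 86285.3 s, so it loses 115 s.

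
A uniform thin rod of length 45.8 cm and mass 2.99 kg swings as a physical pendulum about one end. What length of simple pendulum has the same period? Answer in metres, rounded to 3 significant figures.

The equivalent simple-pendulum length is L_eq = I/(md), where I is about the pivot and d = 0.2290 m.
I_cm = (1/12)mL² = 0.05227 kg·m², so I = I_cm + md² = 0.05227 + 0.1568 = 0.2091 kg·m².
L_eq = 0.2091/(2.99 × 0.2290) = 0.305 m.

0.305 m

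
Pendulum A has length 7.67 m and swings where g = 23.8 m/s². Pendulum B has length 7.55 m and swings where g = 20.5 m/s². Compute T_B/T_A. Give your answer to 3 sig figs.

1.07

T = 2π√(L/g), so T_B/T_A = √((L_B/g_B)/(L_A/g_A)) = √((7.55/20.5)/(7.67/23.8)) = 1.07.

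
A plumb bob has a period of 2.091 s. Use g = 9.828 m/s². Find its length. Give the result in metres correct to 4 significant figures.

From T = 2π√(L/g), L = gT²/(4π²) = 9.828 × 2.0910²/(4π²) = 1.088 m.

1.088 m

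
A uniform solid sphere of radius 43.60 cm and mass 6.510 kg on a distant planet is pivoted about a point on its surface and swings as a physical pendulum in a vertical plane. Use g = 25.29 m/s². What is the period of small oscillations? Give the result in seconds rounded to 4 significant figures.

0.9761 s

I_cm = (2/5)mr² = 0.49501 kg·m². The pivot is at distance d = 0.4360 m from the centre of mass.
By the parallel-axis theorem, I = I_cm + md² = 0.49501 + 1.2375 = 1.7325 kg·m².
T = 2π√(I/(mgd)) = 2π√(1.7325/(6.510 × 25.29 × 0.4360)) = 0.9761 s.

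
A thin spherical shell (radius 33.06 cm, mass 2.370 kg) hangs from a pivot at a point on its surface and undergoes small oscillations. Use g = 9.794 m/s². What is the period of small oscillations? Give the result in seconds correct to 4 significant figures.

1.490 s

I_cm = (2/3)mr² = 0.17269 kg·m². The pivot is at distance d = 0.3306 m from the centre of mass.
By the parallel-axis theorem, I = I_cm + md² = 0.17269 + 0.25903 = 0.43172 kg·m².
T = 2π√(I/(mgd)) = 2π√(0.43172/(2.370 × 9.794 × 0.3306)) = 1.490 s.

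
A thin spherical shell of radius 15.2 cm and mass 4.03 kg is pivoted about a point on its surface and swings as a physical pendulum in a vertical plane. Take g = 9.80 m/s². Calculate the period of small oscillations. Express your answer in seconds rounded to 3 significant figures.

I_cm = (2/3)mr² = 0.06207 kg·m². The pivot is at distance d = 0.152 m from the centre of mass.
By the parallel-axis theorem, I = I_cm + md² = 0.06207 + 0.09311 = 0.1552 kg·m².
T = 2π√(I/(mgd)) = 2π√(0.1552/(4.03 × 9.80 × 0.152)) = 1.01 s.

1.01 s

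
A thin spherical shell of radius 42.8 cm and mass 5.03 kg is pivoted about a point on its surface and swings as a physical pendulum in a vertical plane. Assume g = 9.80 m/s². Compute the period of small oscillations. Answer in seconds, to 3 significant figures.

I_cm = (2/3)mr² = 0.6143 kg·m². The pivot is at distance d = 0.428 m from the centre of mass.
By the parallel-axis theorem, I = I_cm + md² = 0.6143 + 0.9214 = 1.536 kg·m².
T = 2π√(I/(mgd)) = 2π√(1.536/(5.03 × 9.80 × 0.428)) = 1.70 s.

1.70 s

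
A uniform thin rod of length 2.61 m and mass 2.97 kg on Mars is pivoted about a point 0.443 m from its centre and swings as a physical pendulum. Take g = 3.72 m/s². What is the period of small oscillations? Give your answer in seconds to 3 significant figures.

For a physical pendulum T = 2π√(I/(mgd)), with d = 0.4430 m from pivot to centre of mass.
I_cm = mL²/12 = 2.97 × 2.61²/12 = 1.686 kg·m²; I = I_cm + md² = 1.686 + 2.97 × 0.4430² = 2.269 kg·m².
T = 2π√(2.269/(2.97 × 3.72 × 0.4430)) = 4.28 s.

4.28 s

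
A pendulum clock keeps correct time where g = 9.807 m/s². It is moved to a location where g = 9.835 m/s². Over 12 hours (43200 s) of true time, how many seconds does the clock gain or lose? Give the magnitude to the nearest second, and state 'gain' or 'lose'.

The clock's period scales as T ∝ 1/√g, so T'/T = √(9.807/9.835) = 0.998575.
In 43200 s of true time the clock registers 43200/0.998575 = 43261.6 s, so it gains 62 s.

gain 62 s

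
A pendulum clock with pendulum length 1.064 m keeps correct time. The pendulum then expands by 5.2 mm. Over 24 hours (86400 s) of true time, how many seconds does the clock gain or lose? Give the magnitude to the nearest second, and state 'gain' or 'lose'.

T ∝ √L, so T'/T = √(1.06920/1.064) = 1.00244.
In 86400 s of true time the clock registers 86400/1.00244 = 86189.6 s, so it loses 210 s.

lose 210 s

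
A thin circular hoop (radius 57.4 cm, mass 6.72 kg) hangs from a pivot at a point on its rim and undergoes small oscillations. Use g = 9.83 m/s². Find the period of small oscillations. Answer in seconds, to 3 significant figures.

2.15 s

I_cm = mr² = 2.214 kg·m². The pivot is at distance d = 0.574 m from the centre of mass.
By the parallel-axis theorem, I = I_cm + md² = 2.214 + 2.214 = 4.428 kg·m².
T = 2π√(I/(mgd)) = 2π√(4.428/(6.72 × 9.83 × 0.574)) = 2.15 s.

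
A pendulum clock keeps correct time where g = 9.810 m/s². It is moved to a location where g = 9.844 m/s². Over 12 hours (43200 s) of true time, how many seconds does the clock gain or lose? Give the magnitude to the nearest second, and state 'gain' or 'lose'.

The clock's period scales as T ∝ 1/√g, so T'/T = √(9.810/9.844) = 0.998272.
In 43200 s of true time the clock registers 43200/0.998272 = 43274.8 s, so it gains 75 s.

gain 75 s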